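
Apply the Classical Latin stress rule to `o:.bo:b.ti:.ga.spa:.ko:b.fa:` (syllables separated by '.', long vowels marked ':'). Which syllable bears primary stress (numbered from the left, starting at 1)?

Classical Latin: stress the penult if heavy (long vowel or closed), else the antepenult.
Weights: 5 spa: H, 6 ko:b H, 7 fa: H.
The penult (syllable 6, ko:b) is heavy, so it takes stress.
Stress on syllable 6: o:.bo:b.ti:.ga.spa:.ˈko:b.fa:.

6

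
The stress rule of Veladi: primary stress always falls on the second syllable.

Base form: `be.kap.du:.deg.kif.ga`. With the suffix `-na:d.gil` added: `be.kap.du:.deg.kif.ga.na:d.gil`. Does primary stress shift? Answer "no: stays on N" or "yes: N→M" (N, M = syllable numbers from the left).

no: stays on 2

Base `be.kap.du:.deg.kif.ga` (6 syllables):
  The word has 6 syllables; the second syllable is syllable 2 (kap).
  → primary stress on syllable 2.
Suffixed `be.kap.du:.deg.kif.ga.na:d.gil` (8 syllables):
  The word has 8 syllables; the second syllable is syllable 2 (kap).
  → primary stress on syllable 2.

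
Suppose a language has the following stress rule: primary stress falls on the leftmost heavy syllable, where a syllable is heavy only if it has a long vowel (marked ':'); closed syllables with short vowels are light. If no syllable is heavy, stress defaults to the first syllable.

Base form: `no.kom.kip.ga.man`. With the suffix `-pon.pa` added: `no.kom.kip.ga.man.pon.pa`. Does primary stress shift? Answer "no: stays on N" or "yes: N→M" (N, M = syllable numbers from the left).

Base `no.kom.kip.ga.man` (5 syllables):
  Weights: 1 no L, 2 kom L, 3 kip L, 4 ga L, 5 man L.
  No heavy syllable in the domain; default to the first syllable = syllable 1.
  → primary stress on syllable 1.
Suffixed `no.kom.kip.ga.man.pon.pa` (7 syllables):
  Weights: 1 no L, 2 kom L, 3 kip L, 4 ga L, 5 man L, 6 pon L, 7 pa L.
  No heavy syllable in the domain; default to the first syllable = syllable 1.
  → primary stress on syllable 1.

no: stays on 1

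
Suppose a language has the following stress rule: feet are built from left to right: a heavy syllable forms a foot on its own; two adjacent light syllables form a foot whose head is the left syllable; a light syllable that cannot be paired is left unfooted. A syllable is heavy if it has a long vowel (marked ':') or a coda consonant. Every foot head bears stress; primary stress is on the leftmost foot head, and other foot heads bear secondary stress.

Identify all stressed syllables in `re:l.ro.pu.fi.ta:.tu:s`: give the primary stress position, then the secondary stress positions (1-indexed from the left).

primary 1, secondary 2, 5, 6

Weights: 1 re:l H, 2 ro L, 3 pu L, 4 fi L, 5 ta: H, 6 tu:s H.
Parse left to right (heavy = foot alone; LL = one foot; stranded L unfooted): (ˈre:l) (ˈro.pu) fi (ˈta:) (ˈtu:s).
Foot heads: 1, 2, 5, 6.
Primary stress on the leftmost head = syllable 1.
Secondary stress on 2, 5, 6: ˈre:l.ˌro.pu.fi.ˌta:.ˌtu:s.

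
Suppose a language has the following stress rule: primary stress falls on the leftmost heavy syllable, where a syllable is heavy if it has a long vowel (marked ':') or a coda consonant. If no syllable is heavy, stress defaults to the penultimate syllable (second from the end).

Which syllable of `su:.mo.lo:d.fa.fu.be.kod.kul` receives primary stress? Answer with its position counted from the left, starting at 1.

Weights: 1 su: H, 2 mo L, 3 lo:d H, 4 fa L, 5 fu L, 6 be L, 7 kod H, 8 kul H.
Heavy syllables in the domain: 1, 3, 7, 8. The leftmost is syllable 1 (su:).
Primary stress: syllable 1 → ˈsu:.mo.lo:d.fa.fu.be.kod.kul.

1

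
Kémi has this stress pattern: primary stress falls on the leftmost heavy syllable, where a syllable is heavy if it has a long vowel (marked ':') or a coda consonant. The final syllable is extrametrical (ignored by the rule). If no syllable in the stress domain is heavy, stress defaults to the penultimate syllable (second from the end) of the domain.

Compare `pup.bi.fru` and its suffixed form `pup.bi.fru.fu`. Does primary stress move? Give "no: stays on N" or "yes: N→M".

no: stays on 1

Base `pup.bi.fru` (3 syllables):
  The final syllable (3, fru) is extrametrical; the stress domain is syllables 1–2.
  Weights: 1 pup H, 2 bi L.
  Heavy syllables in the domain: 1. The leftmost is syllable 1 (pup).
  → primary stress on syllable 1.
Suffixed `pup.bi.fru.fu` (4 syllables):
  The final syllable (4, fu) is extrametrical; the stress domain is syllables 1–3.
  Weights: 1 pup H, 2 bi L, 3 fru L.
  Heavy syllables in the domain: 1. The leftmost is syllable 1 (pup).
  → primary stress on syllable 1.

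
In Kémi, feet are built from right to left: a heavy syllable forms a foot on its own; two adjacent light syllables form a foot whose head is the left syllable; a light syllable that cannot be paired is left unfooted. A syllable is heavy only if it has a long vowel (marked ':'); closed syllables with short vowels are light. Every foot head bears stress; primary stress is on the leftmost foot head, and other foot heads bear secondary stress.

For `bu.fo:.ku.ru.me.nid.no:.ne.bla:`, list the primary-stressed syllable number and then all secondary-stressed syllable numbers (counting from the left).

primary 2, secondary 3, 5, 7, 9

Weights: 1 bu L, 2 fo: H, 3 ku L, 4 ru L, 5 me L, 6 nid L, 7 no: H, 8 ne L, 9 bla: H.
Parse right to left (heavy = foot alone; LL = one foot; stranded L unfooted): bu (ˈfo:) (ˈku.ru) (ˈme.nid) (ˈno:) ne (ˈbla:).
Foot heads: 2, 3, 5, 7, 9.
Primary stress on the leftmost head = syllable 2.
Secondary stress on 3, 5, 7, 9: bu.ˈfo:.ˌku.ru.ˌme.nid.ˌno:.ne.ˌbla:.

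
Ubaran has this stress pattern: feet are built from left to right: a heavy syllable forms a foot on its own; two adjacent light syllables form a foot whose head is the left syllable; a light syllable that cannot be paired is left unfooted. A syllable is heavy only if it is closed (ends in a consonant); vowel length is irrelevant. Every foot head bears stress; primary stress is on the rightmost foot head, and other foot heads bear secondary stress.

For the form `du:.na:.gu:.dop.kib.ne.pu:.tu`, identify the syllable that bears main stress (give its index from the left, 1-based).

Weights: 1 du: L, 2 na: L, 3 gu: L, 4 dop H, 5 kib H, 6 ne L, 7 pu: L, 8 tu L.
Parse left to right (heavy = foot alone; LL = one foot; stranded L unfooted): (ˈdu:.na:) gu: (ˈdop) (ˈkib) (ˈne.pu:) tu.
Foot heads: 1, 4, 5, 6.
Primary stress on the rightmost head = syllable 6.
Primary stress: syllable 6 → du:.na:.gu:.dop.kib.ˈne.pu:.tu.

6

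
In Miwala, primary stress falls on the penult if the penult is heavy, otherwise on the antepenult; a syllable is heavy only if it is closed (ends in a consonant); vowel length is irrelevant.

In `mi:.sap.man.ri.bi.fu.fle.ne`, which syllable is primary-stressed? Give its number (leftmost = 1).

6

Weights: 6 fu L, 7 fle L, 8 ne L.
The penult (syllable 7, fle) is light, so stress falls on the antepenult (syllable 6, fu).
Primary stress: syllable 6 → mi:.sap.man.ri.bi.ˈfu.fle.ne.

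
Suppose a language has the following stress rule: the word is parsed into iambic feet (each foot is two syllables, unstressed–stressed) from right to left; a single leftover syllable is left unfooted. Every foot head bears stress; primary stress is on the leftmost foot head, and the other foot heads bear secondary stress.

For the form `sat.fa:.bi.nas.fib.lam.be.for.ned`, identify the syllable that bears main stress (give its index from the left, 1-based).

3

Parse right to left into iambic (σˈσ) feet: sat (fa:.ˈbi) (nas.ˈfib) (lam.ˈbe) (for.ˈned). Syllable 1 is left unfooted.
Foot heads (stressed positions): 3, 5, 7, 9.
End Rule Leftmost: primary stress on the leftmost head = syllable 3.
Primary stress: syllable 3 → sat.fa:.ˈbi.nas.fib.lam.be.for.ned.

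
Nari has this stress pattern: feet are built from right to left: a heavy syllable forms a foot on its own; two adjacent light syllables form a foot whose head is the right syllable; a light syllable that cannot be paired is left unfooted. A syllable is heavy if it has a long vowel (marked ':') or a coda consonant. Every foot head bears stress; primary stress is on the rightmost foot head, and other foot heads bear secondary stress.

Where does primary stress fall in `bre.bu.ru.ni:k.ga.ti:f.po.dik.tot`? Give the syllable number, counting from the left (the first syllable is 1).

9

Weights: 1 bre L, 2 bu L, 3 ru L, 4 ni:k H, 5 ga L, 6 ti:f H, 7 po L, 8 dik H, 9 tot H.
Parse right to left (heavy = foot alone; LL = one foot; stranded L unfooted): bre (bu.ˈru) (ˈni:k) ga (ˈti:f) po (ˈdik) (ˈtot).
Foot heads: 3, 4, 6, 8, 9.
Primary stress on the rightmost head = syllable 9.
Primary stress: syllable 9 → bre.bu.ru.ni:k.ga.ti:f.po.dik.ˈtot.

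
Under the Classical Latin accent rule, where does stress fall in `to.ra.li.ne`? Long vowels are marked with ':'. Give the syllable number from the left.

2

Classical Latin: stress the penult if heavy (long vowel or closed), else the antepenult.
Weights: 2 ra L, 3 li L, 4 ne L.
The penult (syllable 3, li) is light, so stress falls on the antepenult (syllable 2, ra).
Stress on syllable 2: to.ˈra.li.ne.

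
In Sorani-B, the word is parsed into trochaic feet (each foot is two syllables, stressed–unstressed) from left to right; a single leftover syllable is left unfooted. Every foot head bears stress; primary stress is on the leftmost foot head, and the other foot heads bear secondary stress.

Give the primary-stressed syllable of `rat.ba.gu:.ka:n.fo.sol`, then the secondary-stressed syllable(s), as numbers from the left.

primary 1, secondary 3, 5

Parse left to right into trochaic (ˈσσ) feet: (ˈrat.ba) (ˈgu:.ka:n) (ˈfo.sol).
Foot heads (stressed positions): 1, 3, 5.
End Rule Leftmost: primary stress on the leftmost head = syllable 1.
Secondary stress on 3, 5: ˈrat.ba.ˌgu:.ka:n.ˌfo.sol.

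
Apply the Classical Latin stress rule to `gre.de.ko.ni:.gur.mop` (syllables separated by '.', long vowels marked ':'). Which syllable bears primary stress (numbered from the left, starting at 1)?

Classical Latin: stress the penult if heavy (long vowel or closed), else the antepenult.
Weights: 4 ni: H, 5 gur H, 6 mop H.
The penult (syllable 5, gur) is heavy, so it takes stress.
Stress on syllable 5: gre.de.ko.ni:.ˈgur.mop.

5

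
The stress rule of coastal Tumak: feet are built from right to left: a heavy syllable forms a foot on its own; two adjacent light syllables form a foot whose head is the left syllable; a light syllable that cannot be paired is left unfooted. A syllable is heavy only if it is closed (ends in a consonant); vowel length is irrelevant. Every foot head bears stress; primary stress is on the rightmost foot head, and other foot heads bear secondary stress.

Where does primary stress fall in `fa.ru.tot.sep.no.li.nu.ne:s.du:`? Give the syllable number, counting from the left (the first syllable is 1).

8

Weights: 1 fa L, 2 ru L, 3 tot H, 4 sep H, 5 no L, 6 li L, 7 nu L, 8 ne:s H, 9 du: L.
Parse right to left (heavy = foot alone; LL = one foot; stranded L unfooted): (ˈfa.ru) (ˈtot) (ˈsep) no (ˈli.nu) (ˈne:s) du:.
Foot heads: 1, 3, 4, 6, 8.
Primary stress on the rightmost head = syllable 8.
Primary stress: syllable 8 → fa.ru.tot.sep.no.li.nu.ˈne:s.du:.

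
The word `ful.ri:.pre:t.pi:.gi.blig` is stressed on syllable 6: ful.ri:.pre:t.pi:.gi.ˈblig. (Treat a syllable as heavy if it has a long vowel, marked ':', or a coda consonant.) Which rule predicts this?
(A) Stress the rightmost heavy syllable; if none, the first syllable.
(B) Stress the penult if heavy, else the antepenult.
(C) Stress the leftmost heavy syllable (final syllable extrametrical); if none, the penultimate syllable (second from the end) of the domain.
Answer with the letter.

A

Rule A → syllable 6 ✓.
Rule B → syllable 4 (observed: 6).
Rule C → syllable 1 (observed: 6).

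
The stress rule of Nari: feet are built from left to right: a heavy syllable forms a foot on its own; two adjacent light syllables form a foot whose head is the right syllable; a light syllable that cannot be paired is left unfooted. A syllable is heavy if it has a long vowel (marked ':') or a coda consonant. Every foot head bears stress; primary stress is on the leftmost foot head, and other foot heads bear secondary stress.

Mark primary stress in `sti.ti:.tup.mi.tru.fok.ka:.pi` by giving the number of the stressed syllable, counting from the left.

2

Weights: 1 sti L, 2 ti: H, 3 tup H, 4 mi L, 5 tru L, 6 fok H, 7 ka: H, 8 pi L.
Parse left to right (heavy = foot alone; LL = one foot; stranded L unfooted): sti (ˈti:) (ˈtup) (mi.ˈtru) (ˈfok) (ˈka:) pi.
Foot heads: 2, 3, 5, 6, 7.
Primary stress on the leftmost head = syllable 2.
Primary stress: syllable 2 → sti.ˈti:.tup.mi.tru.fok.ka:.pi.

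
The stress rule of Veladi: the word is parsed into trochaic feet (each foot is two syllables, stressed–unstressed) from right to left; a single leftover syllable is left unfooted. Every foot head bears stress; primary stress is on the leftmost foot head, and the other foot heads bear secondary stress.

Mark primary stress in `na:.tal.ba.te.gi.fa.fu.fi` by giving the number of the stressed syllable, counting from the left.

Parse right to left into trochaic (ˈσσ) feet: (ˈna:.tal) (ˈba.te) (ˈgi.fa) (ˈfu.fi).
Foot heads (stressed positions): 1, 3, 5, 7.
End Rule Leftmost: primary stress on the leftmost head = syllable 1.
Primary stress: syllable 1 → ˈna:.tal.ba.te.gi.fa.fu.fi.

1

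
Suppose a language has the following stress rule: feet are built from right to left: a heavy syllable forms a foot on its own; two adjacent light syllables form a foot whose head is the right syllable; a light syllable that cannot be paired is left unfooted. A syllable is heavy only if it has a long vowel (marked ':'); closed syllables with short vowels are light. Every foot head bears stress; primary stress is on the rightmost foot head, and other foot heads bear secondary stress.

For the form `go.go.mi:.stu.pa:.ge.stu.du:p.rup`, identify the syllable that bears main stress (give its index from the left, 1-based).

Weights: 1 go L, 2 go L, 3 mi: H, 4 stu L, 5 pa: H, 6 ge L, 7 stu L, 8 du:p H, 9 rup L.
Parse right to left (heavy = foot alone; LL = one foot; stranded L unfooted): (go.ˈgo) (ˈmi:) stu (ˈpa:) (ge.ˈstu) (ˈdu:p) rup.
Foot heads: 2, 3, 5, 7, 8.
Primary stress on the rightmost head = syllable 8.
Primary stress: syllable 8 → go.go.mi:.stu.pa:.ge.stu.ˈdu:p.rup.

8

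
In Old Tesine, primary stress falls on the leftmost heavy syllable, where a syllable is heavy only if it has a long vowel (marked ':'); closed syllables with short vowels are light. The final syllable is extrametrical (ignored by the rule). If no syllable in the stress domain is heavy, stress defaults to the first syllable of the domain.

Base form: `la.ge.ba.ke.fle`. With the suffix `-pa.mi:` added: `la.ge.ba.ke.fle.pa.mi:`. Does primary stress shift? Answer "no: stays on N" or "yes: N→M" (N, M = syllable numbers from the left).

no: stays on 1

Base `la.ge.ba.ke.fle` (5 syllables):
  The final syllable (5, fle) is extrametrical; the stress domain is syllables 1–4.
  Weights: 1 la L, 2 ge L, 3 ba L, 4 ke L.
  No heavy syllable in the domain; default to the first syllable of the domain = syllable 1.
  → primary stress on syllable 1.
Suffixed `la.ge.ba.ke.fle.pa.mi:` (7 syllables):
  The final syllable (7, mi:) is extrametrical; the stress domain is syllables 1–6.
  Weights: 1 la L, 2 ge L, 3 ba L, 4 ke L, 5 fle L, 6 pa L.
  No heavy syllable in the domain; default to the first syllable of the domain = syllable 1.
  → primary stress on syllable 1.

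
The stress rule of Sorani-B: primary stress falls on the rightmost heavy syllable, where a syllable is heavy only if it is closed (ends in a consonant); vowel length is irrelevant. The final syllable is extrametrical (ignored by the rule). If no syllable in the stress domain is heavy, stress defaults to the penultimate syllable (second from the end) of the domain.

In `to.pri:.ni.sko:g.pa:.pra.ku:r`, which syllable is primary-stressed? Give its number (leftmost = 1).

The final syllable (7, ku:r) is extrametrical; the stress domain is syllables 1–6.
Weights: 1 to L, 2 pri: L, 3 ni L, 4 sko:g H, 5 pa: L, 6 pra L.
Heavy syllables in the domain: 4. The rightmost is syllable 4 (sko:g).
Primary stress: syllable 4 → to.pri:.ni.ˈsko:g.pa:.pra.ku:r.

4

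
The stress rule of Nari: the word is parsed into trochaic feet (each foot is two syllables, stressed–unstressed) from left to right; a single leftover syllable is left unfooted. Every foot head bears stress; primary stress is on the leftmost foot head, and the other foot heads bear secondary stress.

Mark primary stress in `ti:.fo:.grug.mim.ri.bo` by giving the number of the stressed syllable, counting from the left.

1

Parse left to right into trochaic (ˈσσ) feet: (ˈti:.fo:) (ˈgrug.mim) (ˈri.bo).
Foot heads (stressed positions): 1, 3, 5.
End Rule Leftmost: primary stress on the leftmost head = syllable 1.
Primary stress: syllable 1 → ˈti:.fo:.grug.mim.ri.bo.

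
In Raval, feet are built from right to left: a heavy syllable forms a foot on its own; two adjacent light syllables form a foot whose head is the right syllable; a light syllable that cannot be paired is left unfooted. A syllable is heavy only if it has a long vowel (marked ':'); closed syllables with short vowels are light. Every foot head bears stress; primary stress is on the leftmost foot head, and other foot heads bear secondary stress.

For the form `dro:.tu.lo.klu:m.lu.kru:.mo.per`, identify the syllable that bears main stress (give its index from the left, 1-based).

Weights: 1 dro: H, 2 tu L, 3 lo L, 4 klu:m H, 5 lu L, 6 kru: H, 7 mo L, 8 per L.
Parse right to left (heavy = foot alone; LL = one foot; stranded L unfooted): (ˈdro:) (tu.ˈlo) (ˈklu:m) lu (ˈkru:) (mo.ˈper).
Foot heads: 1, 3, 4, 6, 8.
Primary stress on the leftmost head = syllable 1.
Primary stress: syllable 1 → ˈdro:.tu.lo.klu:m.lu.kru:.mo.per.

1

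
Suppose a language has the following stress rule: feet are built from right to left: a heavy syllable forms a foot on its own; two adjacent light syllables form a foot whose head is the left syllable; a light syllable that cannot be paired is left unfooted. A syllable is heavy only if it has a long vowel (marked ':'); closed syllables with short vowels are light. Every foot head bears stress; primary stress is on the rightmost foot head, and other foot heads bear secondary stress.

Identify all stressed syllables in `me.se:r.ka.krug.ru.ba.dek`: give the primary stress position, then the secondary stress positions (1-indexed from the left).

primary 6, secondary 2, 4

Weights: 1 me L, 2 se:r H, 3 ka L, 4 krug L, 5 ru L, 6 ba L, 7 dek L.
Parse right to left (heavy = foot alone; LL = one foot; stranded L unfooted): me (ˈse:r) ka (ˈkrug.ru) (ˈba.dek).
Foot heads: 2, 4, 6.
Primary stress on the rightmost head = syllable 6.
Secondary stress on 2, 4: me.ˌse:r.ka.ˌkrug.ru.ˈba.dek.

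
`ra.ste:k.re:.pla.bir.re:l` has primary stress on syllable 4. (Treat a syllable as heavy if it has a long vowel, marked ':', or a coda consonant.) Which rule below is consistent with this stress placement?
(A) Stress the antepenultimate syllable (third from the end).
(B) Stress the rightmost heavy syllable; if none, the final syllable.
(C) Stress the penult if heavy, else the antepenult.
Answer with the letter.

Rule A → syllable 4 ✓.
Rule B → syllable 6 (observed: 4).
Rule C → syllable 5 (observed: 4).

A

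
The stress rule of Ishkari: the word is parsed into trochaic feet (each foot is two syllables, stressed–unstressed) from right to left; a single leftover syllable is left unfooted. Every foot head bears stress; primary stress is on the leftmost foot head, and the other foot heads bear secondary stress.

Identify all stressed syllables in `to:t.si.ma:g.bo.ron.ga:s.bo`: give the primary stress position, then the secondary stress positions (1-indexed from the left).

Parse right to left into trochaic (ˈσσ) feet: to:t (ˈsi.ma:g) (ˈbo.ron) (ˈga:s.bo). Syllable 1 is left unfooted.
Foot heads (stressed positions): 2, 4, 6.
End Rule Leftmost: primary stress on the leftmost head = syllable 2.
Secondary stress on 4, 6: to:t.ˈsi.ma:g.ˌbo.ron.ˌga:s.bo.

primary 2, secondary 4, 6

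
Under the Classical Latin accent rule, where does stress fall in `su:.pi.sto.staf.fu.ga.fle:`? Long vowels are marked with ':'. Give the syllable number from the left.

Classical Latin: stress the penult if heavy (long vowel or closed), else the antepenult.
Weights: 5 fu L, 6 ga L, 7 fle: H.
The penult (syllable 6, ga) is light, so stress falls on the antepenult (syllable 5, fu).
Stress on syllable 5: su:.pi.sto.staf.ˈfu.ga.fle:.

5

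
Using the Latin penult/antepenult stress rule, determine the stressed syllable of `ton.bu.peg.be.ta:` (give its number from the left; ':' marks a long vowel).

Classical Latin: stress the penult if heavy (long vowel or closed), else the antepenult.
Weights: 3 peg H, 4 be L, 5 ta: H.
The penult (syllable 4, be) is light, so stress falls on the antepenult (syllable 3, peg).
Stress on syllable 3: ton.bu.ˈpeg.be.ta:.

3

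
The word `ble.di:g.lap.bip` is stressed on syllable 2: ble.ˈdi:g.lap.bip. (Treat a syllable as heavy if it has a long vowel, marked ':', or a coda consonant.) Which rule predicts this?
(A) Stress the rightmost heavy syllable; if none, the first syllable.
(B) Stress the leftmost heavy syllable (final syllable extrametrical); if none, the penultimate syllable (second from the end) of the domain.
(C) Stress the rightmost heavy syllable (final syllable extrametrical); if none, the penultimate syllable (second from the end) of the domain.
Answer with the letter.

B

Rule A → syllable 4 (observed: 2).
Rule B → syllable 2 ✓.
Rule C → syllable 3 (observed: 2).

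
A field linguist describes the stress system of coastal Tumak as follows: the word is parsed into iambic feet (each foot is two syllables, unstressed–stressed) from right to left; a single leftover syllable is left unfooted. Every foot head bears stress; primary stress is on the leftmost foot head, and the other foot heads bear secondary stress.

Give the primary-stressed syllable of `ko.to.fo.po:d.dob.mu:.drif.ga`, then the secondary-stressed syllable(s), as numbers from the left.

primary 2, secondary 4, 6, 8

Parse right to left into iambic (σˈσ) feet: (ko.ˈto) (fo.ˈpo:d) (dob.ˈmu:) (drif.ˈga).
Foot heads (stressed positions): 2, 4, 6, 8.
End Rule Leftmost: primary stress on the leftmost head = syllable 2.
Secondary stress on 4, 6, 8: ko.ˈto.fo.ˌpo:d.dob.ˌmu:.drif.ˌga.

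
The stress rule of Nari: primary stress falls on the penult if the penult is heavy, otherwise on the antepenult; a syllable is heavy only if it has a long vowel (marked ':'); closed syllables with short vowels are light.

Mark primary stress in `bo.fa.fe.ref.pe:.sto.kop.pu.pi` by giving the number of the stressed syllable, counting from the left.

7

Weights: 7 kop L, 8 pu L, 9 pi L.
The penult (syllable 8, pu) is light, so stress falls on the antepenult (syllable 7, kop).
Primary stress: syllable 7 → bo.fa.fe.ref.pe:.sto.ˈkop.pu.pi.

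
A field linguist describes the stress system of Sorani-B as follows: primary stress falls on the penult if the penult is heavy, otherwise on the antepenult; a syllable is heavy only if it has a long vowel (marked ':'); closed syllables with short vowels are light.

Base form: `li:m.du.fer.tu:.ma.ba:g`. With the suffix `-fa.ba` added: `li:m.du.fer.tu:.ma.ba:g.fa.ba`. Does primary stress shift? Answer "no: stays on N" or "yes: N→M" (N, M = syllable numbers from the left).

Base `li:m.du.fer.tu:.ma.ba:g` (6 syllables):
  Weights: 4 tu: H, 5 ma L, 6 ba:g H.
  The penult (syllable 5, ma) is light, so stress falls on the antepenult (syllable 4, tu:).
  → primary stress on syllable 4.
Suffixed `li:m.du.fer.tu:.ma.ba:g.fa.ba` (8 syllables):
  Weights: 6 ba:g H, 7 fa L, 8 ba L.
  The penult (syllable 7, fa) is light, so stress falls on the antepenult (syllable 6, ba:g).
  → primary stress on syllable 6.

yes: 4→6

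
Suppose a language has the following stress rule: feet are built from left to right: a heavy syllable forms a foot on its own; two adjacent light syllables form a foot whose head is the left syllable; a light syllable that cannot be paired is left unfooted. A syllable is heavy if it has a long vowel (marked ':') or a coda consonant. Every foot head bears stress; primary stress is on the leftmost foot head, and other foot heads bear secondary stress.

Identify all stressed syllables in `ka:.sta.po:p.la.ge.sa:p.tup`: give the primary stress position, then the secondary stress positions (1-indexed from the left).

Weights: 1 ka: H, 2 sta L, 3 po:p H, 4 la L, 5 ge L, 6 sa:p H, 7 tup H.
Parse left to right (heavy = foot alone; LL = one foot; stranded L unfooted): (ˈka:) sta (ˈpo:p) (ˈla.ge) (ˈsa:p) (ˈtup).
Foot heads: 1, 3, 4, 6, 7.
Primary stress on the leftmost head = syllable 1.
Secondary stress on 3, 4, 6, 7: ˈka:.sta.ˌpo:p.ˌla.ge.ˌsa:p.ˌtup.

primary 1, secondary 3, 4, 6, 7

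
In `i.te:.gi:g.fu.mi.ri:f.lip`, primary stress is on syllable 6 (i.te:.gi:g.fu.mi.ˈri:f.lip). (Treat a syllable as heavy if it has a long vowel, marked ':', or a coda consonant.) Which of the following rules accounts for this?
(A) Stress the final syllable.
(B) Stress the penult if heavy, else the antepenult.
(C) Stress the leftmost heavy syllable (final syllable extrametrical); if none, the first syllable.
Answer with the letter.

B

Rule A → syllable 7 (observed: 6).
Rule B → syllable 6 ✓.
Rule C → syllable 2 (observed: 6).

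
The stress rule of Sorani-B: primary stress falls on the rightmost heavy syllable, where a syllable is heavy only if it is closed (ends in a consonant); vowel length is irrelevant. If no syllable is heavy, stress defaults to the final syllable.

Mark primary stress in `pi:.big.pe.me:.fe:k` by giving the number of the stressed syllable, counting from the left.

Weights: 1 pi: L, 2 big H, 3 pe L, 4 me: L, 5 fe:k H.
Heavy syllables in the domain: 2, 5. The rightmost is syllable 5 (fe:k).
Primary stress: syllable 5 → pi:.big.pe.me:.ˈfe:k.

5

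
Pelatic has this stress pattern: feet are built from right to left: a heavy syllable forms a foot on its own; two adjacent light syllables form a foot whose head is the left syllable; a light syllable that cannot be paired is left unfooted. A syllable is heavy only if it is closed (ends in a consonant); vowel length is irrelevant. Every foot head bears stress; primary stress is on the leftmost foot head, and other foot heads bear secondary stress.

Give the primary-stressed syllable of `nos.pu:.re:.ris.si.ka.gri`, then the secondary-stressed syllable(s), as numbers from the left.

Weights: 1 nos H, 2 pu: L, 3 re: L, 4 ris H, 5 si L, 6 ka L, 7 gri L.
Parse right to left (heavy = foot alone; LL = one foot; stranded L unfooted): (ˈnos) (ˈpu:.re:) (ˈris) si (ˈka.gri).
Foot heads: 1, 2, 4, 6.
Primary stress on the leftmost head = syllable 1.
Secondary stress on 2, 4, 6: ˈnos.ˌpu:.re:.ˌris.si.ˌka.gri.

primary 1, secondary 2, 4, 6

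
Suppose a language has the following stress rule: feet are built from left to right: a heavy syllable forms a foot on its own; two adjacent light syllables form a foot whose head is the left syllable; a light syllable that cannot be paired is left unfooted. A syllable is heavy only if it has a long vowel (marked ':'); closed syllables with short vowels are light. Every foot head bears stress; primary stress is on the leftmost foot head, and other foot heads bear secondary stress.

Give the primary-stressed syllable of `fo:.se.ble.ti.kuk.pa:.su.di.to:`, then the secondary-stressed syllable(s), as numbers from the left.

primary 1, secondary 2, 4, 6, 7, 9

Weights: 1 fo: H, 2 se L, 3 ble L, 4 ti L, 5 kuk L, 6 pa: H, 7 su L, 8 di L, 9 to: H.
Parse left to right (heavy = foot alone; LL = one foot; stranded L unfooted): (ˈfo:) (ˈse.ble) (ˈti.kuk) (ˈpa:) (ˈsu.di) (ˈto:).
Foot heads: 1, 2, 4, 6, 7, 9.
Primary stress on the leftmost head = syllable 1.
Secondary stress on 2, 4, 6, 7, 9: ˈfo:.ˌse.ble.ˌti.kuk.ˌpa:.ˌsu.di.ˌto:.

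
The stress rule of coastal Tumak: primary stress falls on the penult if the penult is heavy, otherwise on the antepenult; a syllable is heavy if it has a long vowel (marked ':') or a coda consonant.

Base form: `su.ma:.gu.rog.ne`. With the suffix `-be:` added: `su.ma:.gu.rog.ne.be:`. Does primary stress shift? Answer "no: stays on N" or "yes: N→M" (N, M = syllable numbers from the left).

no: stays on 4

Base `su.ma:.gu.rog.ne` (5 syllables):
  Weights: 3 gu L, 4 rog H, 5 ne L.
  The penult (syllable 4, rog) is heavy, so it takes stress.
  → primary stress on syllable 4.
Suffixed `su.ma:.gu.rog.ne.be:` (6 syllables):
  Weights: 4 rog H, 5 ne L, 6 be: H.
  The penult (syllable 5, ne) is light, so stress falls on the antepenult (syllable 4, rog).
  → primary stress on syllable 4.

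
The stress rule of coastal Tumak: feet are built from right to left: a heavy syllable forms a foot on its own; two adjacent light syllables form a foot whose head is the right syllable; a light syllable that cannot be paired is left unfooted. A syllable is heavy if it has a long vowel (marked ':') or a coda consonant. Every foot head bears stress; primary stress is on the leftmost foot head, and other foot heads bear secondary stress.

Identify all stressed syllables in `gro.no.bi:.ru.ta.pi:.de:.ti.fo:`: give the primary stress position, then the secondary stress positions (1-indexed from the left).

Weights: 1 gro L, 2 no L, 3 bi: H, 4 ru L, 5 ta L, 6 pi: H, 7 de: H, 8 ti L, 9 fo: H.
Parse right to left (heavy = foot alone; LL = one foot; stranded L unfooted): (gro.ˈno) (ˈbi:) (ru.ˈta) (ˈpi:) (ˈde:) ti (ˈfo:).
Foot heads: 2, 3, 5, 6, 7, 9.
Primary stress on the leftmost head = syllable 2.
Secondary stress on 3, 5, 6, 7, 9: gro.ˈno.ˌbi:.ru.ˌta.ˌpi:.ˌde:.ti.ˌfo:.

primary 2, secondary 3, 5, 6, 7, 9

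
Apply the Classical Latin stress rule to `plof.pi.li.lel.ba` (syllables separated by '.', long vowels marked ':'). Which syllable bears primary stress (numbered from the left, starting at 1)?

Classical Latin: stress the penult if heavy (long vowel or closed), else the antepenult.
Weights: 3 li L, 4 lel H, 5 ba L.
The penult (syllable 4, lel) is heavy, so it takes stress.
Stress on syllable 4: plof.pi.li.ˈlel.ba.

4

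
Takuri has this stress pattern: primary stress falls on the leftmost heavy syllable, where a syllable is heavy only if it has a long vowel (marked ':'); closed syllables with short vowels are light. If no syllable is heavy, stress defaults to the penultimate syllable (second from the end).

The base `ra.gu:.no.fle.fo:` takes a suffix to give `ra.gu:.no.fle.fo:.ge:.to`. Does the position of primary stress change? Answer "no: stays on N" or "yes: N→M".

no: stays on 2

Base `ra.gu:.no.fle.fo:` (5 syllables):
  Weights: 1 ra L, 2 gu: H, 3 no L, 4 fle L, 5 fo: H.
  Heavy syllables in the domain: 2, 5. The leftmost is syllable 2 (gu:).
  → primary stress on syllable 2.
Suffixed `ra.gu:.no.fle.fo:.ge:.to` (7 syllables):
  Weights: 1 ra L, 2 gu: H, 3 no L, 4 fle L, 5 fo: H, 6 ge: H, 7 to L.
  Heavy syllables in the domain: 2, 5, 6. The leftmost is syllable 2 (gu:).
  → primary stress on syllable 2.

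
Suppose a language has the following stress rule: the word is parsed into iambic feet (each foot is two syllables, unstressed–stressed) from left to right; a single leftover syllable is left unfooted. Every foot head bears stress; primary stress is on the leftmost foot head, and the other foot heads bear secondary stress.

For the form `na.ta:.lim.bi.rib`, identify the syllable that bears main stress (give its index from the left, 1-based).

2

Parse left to right into iambic (σˈσ) feet: (na.ˈta:) (lim.ˈbi) rib. Syllable 5 is left unfooted.
Foot heads (stressed positions): 2, 4.
End Rule Leftmost: primary stress on the leftmost head = syllable 2.
Primary stress: syllable 2 → na.ˈta:.lim.bi.rib.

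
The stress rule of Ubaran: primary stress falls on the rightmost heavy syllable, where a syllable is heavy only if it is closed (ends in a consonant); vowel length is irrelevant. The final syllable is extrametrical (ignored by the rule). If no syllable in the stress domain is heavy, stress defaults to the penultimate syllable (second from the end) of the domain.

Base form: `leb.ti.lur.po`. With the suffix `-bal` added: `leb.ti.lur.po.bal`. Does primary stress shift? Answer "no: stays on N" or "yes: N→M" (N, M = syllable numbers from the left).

Base `leb.ti.lur.po` (4 syllables):
  The final syllable (4, po) is extrametrical; the stress domain is syllables 1–3.
  Weights: 1 leb H, 2 ti L, 3 lur H.
  Heavy syllables in the domain: 1, 3. The rightmost is syllable 3 (lur).
  → primary stress on syllable 3.
Suffixed `leb.ti.lur.po.bal` (5 syllables):
  The final syllable (5, bal) is extrametrical; the stress domain is syllables 1–4.
  Weights: 1 leb H, 2 ti L, 3 lur H, 4 po L.
  Heavy syllables in the domain: 1, 3. The rightmost is syllable 3 (lur).
  → primary stress on syllable 3.

no: stays on 3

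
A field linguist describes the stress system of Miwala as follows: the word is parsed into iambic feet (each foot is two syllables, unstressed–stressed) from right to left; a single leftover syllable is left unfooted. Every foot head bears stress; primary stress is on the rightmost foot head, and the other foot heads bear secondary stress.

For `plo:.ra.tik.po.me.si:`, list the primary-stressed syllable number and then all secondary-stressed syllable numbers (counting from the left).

primary 6, secondary 2, 4

Parse right to left into iambic (σˈσ) feet: (plo:.ˈra) (tik.ˈpo) (me.ˈsi:).
Foot heads (stressed positions): 2, 4, 6.
End Rule Rightmost: primary stress on the rightmost head = syllable 6.
Secondary stress on 2, 4: plo:.ˌra.tik.ˌpo.me.ˈsi:.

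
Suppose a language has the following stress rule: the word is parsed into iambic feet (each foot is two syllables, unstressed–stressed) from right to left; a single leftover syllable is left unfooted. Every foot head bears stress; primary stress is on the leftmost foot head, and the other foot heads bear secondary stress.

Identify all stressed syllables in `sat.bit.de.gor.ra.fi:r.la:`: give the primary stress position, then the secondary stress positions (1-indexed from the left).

Parse right to left into iambic (σˈσ) feet: sat (bit.ˈde) (gor.ˈra) (fi:r.ˈla:). Syllable 1 is left unfooted.
Foot heads (stressed positions): 3, 5, 7.
End Rule Leftmost: primary stress on the leftmost head = syllable 3.
Secondary stress on 5, 7: sat.bit.ˈde.gor.ˌra.fi:r.ˌla:.

primary 3, secondary 5, 7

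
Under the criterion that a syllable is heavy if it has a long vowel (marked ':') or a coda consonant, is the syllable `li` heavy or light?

`li`: short vowel, open (no coda). Short vowel, open → light.

light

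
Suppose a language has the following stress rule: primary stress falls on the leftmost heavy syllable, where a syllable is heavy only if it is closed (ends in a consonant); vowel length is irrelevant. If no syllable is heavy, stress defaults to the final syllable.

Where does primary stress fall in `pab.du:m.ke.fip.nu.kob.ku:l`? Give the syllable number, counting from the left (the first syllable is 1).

Weights: 1 pab H, 2 du:m H, 3 ke L, 4 fip H, 5 nu L, 6 kob H, 7 ku:l H.
Heavy syllables in the domain: 1, 2, 4, 6, 7. The leftmost is syllable 1 (pab).
Primary stress: syllable 1 → ˈpab.du:m.ke.fip.nu.kob.ku:l.

1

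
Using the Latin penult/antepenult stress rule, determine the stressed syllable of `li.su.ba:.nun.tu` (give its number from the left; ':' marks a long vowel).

Classical Latin: stress the penult if heavy (long vowel or closed), else the antepenult.
Weights: 3 ba: H, 4 nun H, 5 tu L.
The penult (syllable 4, nun) is heavy, so it takes stress.
Stress on syllable 4: li.su.ba:.ˈnun.tu.

4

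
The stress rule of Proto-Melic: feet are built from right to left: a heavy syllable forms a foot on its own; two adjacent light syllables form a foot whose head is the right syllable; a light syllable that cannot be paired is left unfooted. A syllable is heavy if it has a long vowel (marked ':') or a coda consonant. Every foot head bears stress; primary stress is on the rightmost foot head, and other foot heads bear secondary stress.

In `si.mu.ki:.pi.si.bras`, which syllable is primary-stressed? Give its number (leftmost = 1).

6

Weights: 1 si L, 2 mu L, 3 ki: H, 4 pi L, 5 si L, 6 bras H.
Parse right to left (heavy = foot alone; LL = one foot; stranded L unfooted): (si.ˈmu) (ˈki:) (pi.ˈsi) (ˈbras).
Foot heads: 2, 3, 5, 6.
Primary stress on the rightmost head = syllable 6.
Primary stress: syllable 6 → si.mu.ki:.pi.si.ˈbras.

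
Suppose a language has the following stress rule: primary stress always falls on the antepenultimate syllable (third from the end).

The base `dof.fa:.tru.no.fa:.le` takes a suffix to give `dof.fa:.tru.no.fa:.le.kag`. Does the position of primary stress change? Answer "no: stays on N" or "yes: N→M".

yes: 4→5

Base `dof.fa:.tru.no.fa:.le` (6 syllables):
  The word has 6 syllables; the antepenultimate syllable (third from the end) is syllable 4 (no).
  → primary stress on syllable 4.
Suffixed `dof.fa:.tru.no.fa:.le.kag` (7 syllables):
  The word has 7 syllables; the antepenultimate syllable (third from the end) is syllable 5 (fa:).
  → primary stress on syllable 5.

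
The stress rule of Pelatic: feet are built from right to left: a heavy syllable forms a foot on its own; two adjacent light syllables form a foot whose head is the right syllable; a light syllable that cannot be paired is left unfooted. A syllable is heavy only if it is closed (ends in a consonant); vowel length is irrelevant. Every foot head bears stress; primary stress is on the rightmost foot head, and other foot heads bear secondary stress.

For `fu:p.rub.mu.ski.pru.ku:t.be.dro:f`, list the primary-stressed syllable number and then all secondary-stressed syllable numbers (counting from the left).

Weights: 1 fu:p H, 2 rub H, 3 mu L, 4 ski L, 5 pru L, 6 ku:t H, 7 be L, 8 dro:f H.
Parse right to left (heavy = foot alone; LL = one foot; stranded L unfooted): (ˈfu:p) (ˈrub) mu (ski.ˈpru) (ˈku:t) be (ˈdro:f).
Foot heads: 1, 2, 5, 6, 8.
Primary stress on the rightmost head = syllable 8.
Secondary stress on 1, 2, 5, 6: ˌfu:p.ˌrub.mu.ski.ˌpru.ˌku:t.be.ˈdro:f.

primary 8, secondary 1, 2, 5, 6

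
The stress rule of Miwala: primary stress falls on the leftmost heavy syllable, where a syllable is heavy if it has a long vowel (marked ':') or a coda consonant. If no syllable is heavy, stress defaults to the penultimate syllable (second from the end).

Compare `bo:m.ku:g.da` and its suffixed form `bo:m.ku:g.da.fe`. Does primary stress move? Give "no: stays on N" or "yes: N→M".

no: stays on 1

Base `bo:m.ku:g.da` (3 syllables):
  Weights: 1 bo:m H, 2 ku:g H, 3 da L.
  Heavy syllables in the domain: 1, 2. The leftmost is syllable 1 (bo:m).
  → primary stress on syllable 1.
Suffixed `bo:m.ku:g.da.fe` (4 syllables):
  Weights: 1 bo:m H, 2 ku:g H, 3 da L, 4 fe L.
  Heavy syllables in the domain: 1, 2. The leftmost is syllable 1 (bo:m).
  → primary stress on syllable 1.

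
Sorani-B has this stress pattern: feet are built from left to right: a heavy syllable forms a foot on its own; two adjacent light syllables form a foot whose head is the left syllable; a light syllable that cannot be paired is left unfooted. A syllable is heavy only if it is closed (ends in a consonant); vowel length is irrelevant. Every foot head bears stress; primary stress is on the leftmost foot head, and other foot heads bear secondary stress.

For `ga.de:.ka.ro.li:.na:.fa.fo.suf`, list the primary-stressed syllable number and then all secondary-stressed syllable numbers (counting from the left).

primary 1, secondary 3, 5, 7, 9

Weights: 1 ga L, 2 de: L, 3 ka L, 4 ro L, 5 li: L, 6 na: L, 7 fa L, 8 fo L, 9 suf H.
Parse left to right (heavy = foot alone; LL = one foot; stranded L unfooted): (ˈga.de:) (ˈka.ro) (ˈli:.na:) (ˈfa.fo) (ˈsuf).
Foot heads: 1, 3, 5, 7, 9.
Primary stress on the leftmost head = syllable 1.
Secondary stress on 3, 5, 7, 9: ˈga.de:.ˌka.ro.ˌli:.na:.ˌfa.fo.ˌsuf.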